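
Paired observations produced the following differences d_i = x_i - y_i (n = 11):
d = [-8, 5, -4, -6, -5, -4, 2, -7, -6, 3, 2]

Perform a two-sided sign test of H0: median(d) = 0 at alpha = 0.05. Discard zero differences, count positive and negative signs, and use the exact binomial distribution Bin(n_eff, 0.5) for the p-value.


Step 1: Discard zero differences. Original n = 11; n_eff = number of nonzero differences = 11.
Nonzero differences (with sign): -8, +5, -4, -6, -5, -4, +2, -7, -6, +3, +2
Step 2: Count signs: positive = 4, negative = 7.
Step 3: Under H0: P(positive) = 0.5, so the number of positives S ~ Bin(11, 0.5).
Step 4: Two-sided exact p-value = sum of Bin(11,0.5) probabilities at or below the observed probability = 0.548828.
Step 5: alpha = 0.05. fail to reject H0.

n_eff = 11, pos = 4, neg = 7, p = 0.548828, fail to reject H0.


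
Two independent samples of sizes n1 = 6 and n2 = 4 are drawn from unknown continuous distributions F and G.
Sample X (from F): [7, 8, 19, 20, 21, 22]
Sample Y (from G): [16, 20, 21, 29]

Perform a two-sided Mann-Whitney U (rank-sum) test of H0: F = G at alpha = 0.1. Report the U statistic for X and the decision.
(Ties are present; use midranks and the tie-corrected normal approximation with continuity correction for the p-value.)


Step 1: Combine and sort all 10 observations; assign midranks.
sorted (value, group): (7,X), (8,X), (16,Y), (19,X), (20,X), (20,Y), (21,X), (21,Y), (22,X), (29,Y)
ranks: 7->1, 8->2, 16->3, 19->4, 20->5.5, 20->5.5, 21->7.5, 21->7.5, 22->9, 29->10
Step 2: Rank sum for X: R1 = 1 + 2 + 4 + 5.5 + 7.5 + 9 = 29.
Step 3: U_X = R1 - n1(n1+1)/2 = 29 - 6*7/2 = 29 - 21 = 8.
       U_Y = n1*n2 - U_X = 24 - 8 = 16.
Step 4: Ties are present, so use the tie-corrected normal approximation (with continuity correction) for the p-value.
Step 5: p-value = 0.452793; compare to alpha = 0.1. fail to reject H0.

U_X = 8, p = 0.452793, fail to reject H0 at alpha = 0.1.


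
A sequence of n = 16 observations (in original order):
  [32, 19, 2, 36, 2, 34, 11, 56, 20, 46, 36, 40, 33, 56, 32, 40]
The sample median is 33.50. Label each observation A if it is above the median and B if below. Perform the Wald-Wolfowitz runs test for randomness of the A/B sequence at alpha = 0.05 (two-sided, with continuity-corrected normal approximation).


Step 1: Compute median = 33.50; label A = above, B = below.
Labels in order: BBBABABABAAABABA  (n_A = 8, n_B = 8)
Step 2: Count runs R = 12.
Step 3: Under H0 (random ordering), E[R] = 2*n_A*n_B/(n_A+n_B) + 1 = 2*8*8/16 + 1 = 9.0000.
        Var[R] = 2*n_A*n_B*(2*n_A*n_B - n_A - n_B) / ((n_A+n_B)^2 * (n_A+n_B-1)) = 14336/3840 = 3.7333.
        SD[R] = 1.9322.
Step 4: Continuity-corrected z = (R - 0.5 - E[R]) / SD[R] = (12 - 0.5 - 9.0000) / 1.9322 = 1.2939.
Step 5: Two-sided p-value via normal approximation = 2*(1 - Phi(|z|)) = 0.195709.
Step 6: alpha = 0.05. fail to reject H0.

R = 12, z = 1.2939, p = 0.195709, fail to reject H0.


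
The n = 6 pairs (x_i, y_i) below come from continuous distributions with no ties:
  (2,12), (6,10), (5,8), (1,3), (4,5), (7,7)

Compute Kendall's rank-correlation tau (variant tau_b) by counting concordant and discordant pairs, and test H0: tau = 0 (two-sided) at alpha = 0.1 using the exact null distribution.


Step 1: Enumerate the 15 unordered pairs (i,j) with i<j and classify each by sign(x_j-x_i) * sign(y_j-y_i).
  (1,2):dx=+4,dy=-2->D; (1,3):dx=+3,dy=-4->D; (1,4):dx=-1,dy=-9->C; (1,5):dx=+2,dy=-7->D
  (1,6):dx=+5,dy=-5->D; (2,3):dx=-1,dy=-2->C; (2,4):dx=-5,dy=-7->C; (2,5):dx=-2,dy=-5->C
  (2,6):dx=+1,dy=-3->D; (3,4):dx=-4,dy=-5->C; (3,5):dx=-1,dy=-3->C; (3,6):dx=+2,dy=-1->D
  (4,5):dx=+3,dy=+2->C; (4,6):dx=+6,dy=+4->C; (5,6):dx=+3,dy=+2->C
Step 2: C = 9, D = 6, total pairs = 15.
Step 3: tau = (C - D)/(n(n-1)/2) = (9 - 6)/15 = 0.200000.
Step 4: Exact two-sided p-value (enumerate n! = 720 permutations of y under H0): p = 0.719444.
Step 5: alpha = 0.1. fail to reject H0.

tau_b = 0.2000 (C=9, D=6), p = 0.719444, fail to reject H0.


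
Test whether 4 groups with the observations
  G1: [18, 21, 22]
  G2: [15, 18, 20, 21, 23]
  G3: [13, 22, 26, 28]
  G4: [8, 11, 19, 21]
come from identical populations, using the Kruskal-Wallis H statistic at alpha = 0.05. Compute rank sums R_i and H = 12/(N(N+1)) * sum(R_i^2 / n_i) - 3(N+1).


Step 1: Combine all N = 16 observations and assign midranks.
sorted (value, group, rank): (8,G4,1), (11,G4,2), (13,G3,3), (15,G2,4), (18,G1,5.5), (18,G2,5.5), (19,G4,7), (20,G2,8), (21,G1,10), (21,G2,10), (21,G4,10), (22,G1,12.5), (22,G3,12.5), (23,G2,14), (26,G3,15), (28,G3,16)
Step 2: Sum ranks within each group.
R_1 = 28 (n_1 = 3)
R_2 = 41.5 (n_2 = 5)
R_3 = 46.5 (n_3 = 4)
R_4 = 20 (n_4 = 4)
Step 3: H = 12/(N(N+1)) * sum(R_i^2/n_i) - 3(N+1)
     = 12/(16*17) * (28^2/3 + 41.5^2/5 + 46.5^2/4 + 20^2/4) - 3*17
     = 0.044118 * 1246.35 - 51
     = 3.985846.
Step 4: Ties present; correction factor C = 1 - 36/(16^3 - 16) = 0.991176. Corrected H = 3.985846 / 0.991176 = 4.021328.
Step 5: Under H0, H ~ chi^2(3); p-value = 0.259170.
Step 6: alpha = 0.05. fail to reject H0.

H = 4.0213, df = 3, p = 0.259170, fail to reject H0.


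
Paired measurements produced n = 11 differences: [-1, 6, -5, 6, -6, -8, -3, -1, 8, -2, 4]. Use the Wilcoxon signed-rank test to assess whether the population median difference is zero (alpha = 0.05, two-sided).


Step 1: Drop any zero differences (none here) and take |d_i|.
|d| = [1, 6, 5, 6, 6, 8, 3, 1, 8, 2, 4]
Step 2: Midrank |d_i| (ties get averaged ranks).
ranks: |1|->1.5, |6|->8, |5|->6, |6|->8, |6|->8, |8|->10.5, |3|->4, |1|->1.5, |8|->10.5, |2|->3, |4|->5
Step 3: Attach original signs; sum ranks with positive sign and with negative sign.
W+ = 8 + 8 + 10.5 + 5 = 31.5
W- = 1.5 + 6 + 8 + 10.5 + 4 + 1.5 + 3 = 34.5
(Check: W+ + W- = 66 should equal n(n+1)/2 = 66.)
Step 4: Test statistic W = min(W+, W-) = 31.5.
Step 5: Ties in |d|, so use the tie-corrected normal approximation.
        E[W] = n(n+1)/4 = 11*12/4 = 33.
        Tie groups: |d|=1 (t=2), |d|=6 (t=3), |d|=8 (t=2); sum(t^3 - t) = 36.
        Var[W] = n(n+1)(2n+1)/24 - sum(t^3-t)/48 = 3036/24 - 36/48 = 125.75.
        z = (W - E[W]) / sqrt(Var[W]) = (31.5 - 33) / 11.2138 = -0.1338.
        Two-sided p = 2*Phi(z) = 0.893590.
Step 6: alpha = 0.05. fail to reject H0.

W+ = 31.5, W- = 34.5, W = min = 31.5, p = 0.893590, fail to reject H0.


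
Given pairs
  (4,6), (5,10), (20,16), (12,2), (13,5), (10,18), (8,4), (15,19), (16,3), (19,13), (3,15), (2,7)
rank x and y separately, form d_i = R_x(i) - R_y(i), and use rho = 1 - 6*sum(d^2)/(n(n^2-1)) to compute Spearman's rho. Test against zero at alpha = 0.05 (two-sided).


Step 1: Rank x and y separately (midranks; no ties here).
rank(x): 4->3, 5->4, 20->12, 12->7, 13->8, 10->6, 8->5, 15->9, 16->10, 19->11, 3->2, 2->1
rank(y): 6->5, 10->7, 16->10, 2->1, 5->4, 18->11, 4->3, 19->12, 3->2, 13->8, 15->9, 7->6
Step 2: d_i = R_x(i) - R_y(i); compute d_i^2.
  (3-5)^2=4, (4-7)^2=9, (12-10)^2=4, (7-1)^2=36, (8-4)^2=16, (6-11)^2=25, (5-3)^2=4, (9-12)^2=9, (10-2)^2=64, (11-8)^2=9, (2-9)^2=49, (1-6)^2=25
sum(d^2) = 254.
Step 3: rho = 1 - 6*254 / (12*(12^2 - 1)) = 1 - 1524/1716 = 0.111888.
Step 4: Under H0, t = rho * sqrt((n-2)/(1-rho^2)) = 0.3561 ~ t(10).
Step 5: Two-sided p-value from the t-distribution with 10 df = 0.729195.
Step 6: alpha = 0.05. fail to reject H0.

rho = 0.1119, p = 0.729195, fail to reject H0 at alpha = 0.05.


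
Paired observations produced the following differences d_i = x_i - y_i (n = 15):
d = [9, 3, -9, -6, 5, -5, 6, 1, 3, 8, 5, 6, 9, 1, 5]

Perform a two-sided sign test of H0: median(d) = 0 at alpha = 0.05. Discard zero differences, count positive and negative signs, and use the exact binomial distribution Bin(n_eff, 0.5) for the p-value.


Step 1: Discard zero differences. Original n = 15; n_eff = number of nonzero differences = 15.
Nonzero differences (with sign): +9, +3, -9, -6, +5, -5, +6, +1, +3, +8, +5, +6, +9, +1, +5
Step 2: Count signs: positive = 12, negative = 3.
Step 3: Under H0: P(positive) = 0.5, so the number of positives S ~ Bin(15, 0.5).
Step 4: Two-sided exact p-value = sum of Bin(15,0.5) probabilities at or below the observed probability = 0.035156.
Step 5: alpha = 0.05. reject H0.

n_eff = 15, pos = 12, neg = 3, p = 0.035156, reject H0.


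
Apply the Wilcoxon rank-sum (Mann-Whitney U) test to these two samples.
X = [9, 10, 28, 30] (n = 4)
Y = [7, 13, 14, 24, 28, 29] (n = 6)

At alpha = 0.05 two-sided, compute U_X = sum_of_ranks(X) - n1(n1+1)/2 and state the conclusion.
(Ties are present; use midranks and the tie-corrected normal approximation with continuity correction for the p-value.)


Step 1: Combine and sort all 10 observations; assign midranks.
sorted (value, group): (7,Y), (9,X), (10,X), (13,Y), (14,Y), (24,Y), (28,X), (28,Y), (29,Y), (30,X)
ranks: 7->1, 9->2, 10->3, 13->4, 14->5, 24->6, 28->7.5, 28->7.5, 29->9, 30->10
Step 2: Rank sum for X: R1 = 2 + 3 + 7.5 + 10 = 22.5.
Step 3: U_X = R1 - n1(n1+1)/2 = 22.5 - 4*5/2 = 22.5 - 10 = 12.5.
       U_Y = n1*n2 - U_X = 24 - 12.5 = 11.5.
Step 4: Ties are present, so use the tie-corrected normal approximation (with continuity correction) for the p-value.
Step 5: p-value = 1.000000; compare to alpha = 0.05. fail to reject H0.

U_X = 12.5, p = 1.000000, fail to reject H0 at alpha = 0.05.


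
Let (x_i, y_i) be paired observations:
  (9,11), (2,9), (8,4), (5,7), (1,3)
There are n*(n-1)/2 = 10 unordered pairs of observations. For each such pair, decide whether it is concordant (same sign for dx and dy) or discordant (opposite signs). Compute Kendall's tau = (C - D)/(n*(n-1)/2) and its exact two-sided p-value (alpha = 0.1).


Step 1: Enumerate the 10 unordered pairs (i,j) with i<j and classify each by sign(x_j-x_i) * sign(y_j-y_i).
  (1,2):dx=-7,dy=-2->C; (1,3):dx=-1,dy=-7->C; (1,4):dx=-4,dy=-4->C; (1,5):dx=-8,dy=-8->C
  (2,3):dx=+6,dy=-5->D; (2,4):dx=+3,dy=-2->D; (2,5):dx=-1,dy=-6->C; (3,4):dx=-3,dy=+3->D
  (3,5):dx=-7,dy=-1->C; (4,5):dx=-4,dy=-4->C
Step 2: C = 7, D = 3, total pairs = 10.
Step 3: tau = (C - D)/(n(n-1)/2) = (7 - 3)/10 = 0.400000.
Step 4: Exact two-sided p-value (enumerate n! = 120 permutations of y under H0): p = 0.483333.
Step 5: alpha = 0.1. fail to reject H0.

tau_b = 0.4000 (C=7, D=3), p = 0.483333, fail to reject H0.


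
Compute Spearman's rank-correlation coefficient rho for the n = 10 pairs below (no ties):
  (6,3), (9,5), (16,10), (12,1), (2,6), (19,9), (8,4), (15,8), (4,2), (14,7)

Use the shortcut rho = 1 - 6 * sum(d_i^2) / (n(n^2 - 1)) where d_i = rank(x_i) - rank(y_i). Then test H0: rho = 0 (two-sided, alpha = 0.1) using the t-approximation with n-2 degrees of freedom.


Step 1: Rank x and y separately (midranks; no ties here).
rank(x): 6->3, 9->5, 16->9, 12->6, 2->1, 19->10, 8->4, 15->8, 4->2, 14->7
rank(y): 3->3, 5->5, 10->10, 1->1, 6->6, 9->9, 4->4, 8->8, 2->2, 7->7
Step 2: d_i = R_x(i) - R_y(i); compute d_i^2.
  (3-3)^2=0, (5-5)^2=0, (9-10)^2=1, (6-1)^2=25, (1-6)^2=25, (10-9)^2=1, (4-4)^2=0, (8-8)^2=0, (2-2)^2=0, (7-7)^2=0
sum(d^2) = 52.
Step 3: rho = 1 - 6*52 / (10*(10^2 - 1)) = 1 - 312/990 = 0.684848.
Step 4: Under H0, t = rho * sqrt((n-2)/(1-rho^2)) = 2.6583 ~ t(8).
Step 5: Two-sided p-value from the t-distribution with 8 df = 0.028883.
Step 6: alpha = 0.1. reject H0.

rho = 0.6848, p = 0.028883, reject H0 at alpha = 0.1.


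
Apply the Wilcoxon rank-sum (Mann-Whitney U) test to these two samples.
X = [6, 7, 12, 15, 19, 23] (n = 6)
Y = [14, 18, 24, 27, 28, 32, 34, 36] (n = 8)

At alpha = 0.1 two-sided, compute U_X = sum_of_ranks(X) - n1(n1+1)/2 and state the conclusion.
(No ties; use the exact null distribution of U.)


Step 1: Combine and sort all 14 observations; assign midranks.
sorted (value, group): (6,X), (7,X), (12,X), (14,Y), (15,X), (18,Y), (19,X), (23,X), (24,Y), (27,Y), (28,Y), (32,Y), (34,Y), (36,Y)
ranks: 6->1, 7->2, 12->3, 14->4, 15->5, 18->6, 19->7, 23->8, 24->9, 27->10, 28->11, 32->12, 34->13, 36->14
Step 2: Rank sum for X: R1 = 1 + 2 + 3 + 5 + 7 + 8 = 26.
Step 3: U_X = R1 - n1(n1+1)/2 = 26 - 6*7/2 = 26 - 21 = 5.
       U_Y = n1*n2 - U_X = 48 - 5 = 43.
Step 4: No ties, so the exact null distribution of U (based on enumerating the C(14,6) = 3003 equally likely rank assignments) gives the two-sided p-value.
Step 5: p-value = 0.012654; compare to alpha = 0.1. reject H0.

U_X = 5, p = 0.012654, reject H0 at alpha = 0.1.


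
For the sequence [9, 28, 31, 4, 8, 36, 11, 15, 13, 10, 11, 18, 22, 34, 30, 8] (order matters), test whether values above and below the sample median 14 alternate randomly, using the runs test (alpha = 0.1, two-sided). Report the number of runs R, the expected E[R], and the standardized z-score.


Step 1: Compute median = 14; label A = above, B = below.
Labels in order: BAABBABABBBAAAAB  (n_A = 8, n_B = 8)
Step 2: Count runs R = 9.
Step 3: Under H0 (random ordering), E[R] = 2*n_A*n_B/(n_A+n_B) + 1 = 2*8*8/16 + 1 = 9.0000.
        Var[R] = 2*n_A*n_B*(2*n_A*n_B - n_A - n_B) / ((n_A+n_B)^2 * (n_A+n_B-1)) = 14336/3840 = 3.7333.
        SD[R] = 1.9322.
Step 4: R = E[R], so z = 0 with no continuity correction.
Step 5: Two-sided p-value via normal approximation = 2*(1 - Phi(|z|)) = 1.000000.
Step 6: alpha = 0.1. fail to reject H0.

R = 9, z = 0.0000, p = 1.000000, fail to reject H0.


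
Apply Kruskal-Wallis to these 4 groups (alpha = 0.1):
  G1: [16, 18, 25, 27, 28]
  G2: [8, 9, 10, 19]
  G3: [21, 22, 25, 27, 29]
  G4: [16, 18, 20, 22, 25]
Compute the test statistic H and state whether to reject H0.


Step 1: Combine all N = 19 observations and assign midranks.
sorted (value, group, rank): (8,G2,1), (9,G2,2), (10,G2,3), (16,G1,4.5), (16,G4,4.5), (18,G1,6.5), (18,G4,6.5), (19,G2,8), (20,G4,9), (21,G3,10), (22,G3,11.5), (22,G4,11.5), (25,G1,14), (25,G3,14), (25,G4,14), (27,G1,16.5), (27,G3,16.5), (28,G1,18), (29,G3,19)
Step 2: Sum ranks within each group.
R_1 = 59.5 (n_1 = 5)
R_2 = 14 (n_2 = 4)
R_3 = 71 (n_3 = 5)
R_4 = 45.5 (n_4 = 5)
Step 3: H = 12/(N(N+1)) * sum(R_i^2/n_i) - 3(N+1)
     = 12/(19*20) * (59.5^2/5 + 14^2/4 + 71^2/5 + 45.5^2/5) - 3*20
     = 0.031579 * 2179.3 - 60
     = 8.820000.
Step 4: Ties present; correction factor C = 1 - 48/(19^3 - 19) = 0.992982. Corrected H = 8.820000 / 0.992982 = 8.882332.
Step 5: Under H0, H ~ chi^2(3); p-value = 0.030897.
Step 6: alpha = 0.1. reject H0.

H = 8.8823, df = 3, p = 0.030897, reject H0.


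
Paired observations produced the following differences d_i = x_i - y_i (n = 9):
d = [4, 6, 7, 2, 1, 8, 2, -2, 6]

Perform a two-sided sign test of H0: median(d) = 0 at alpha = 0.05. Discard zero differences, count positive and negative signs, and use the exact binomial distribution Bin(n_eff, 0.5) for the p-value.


Step 1: Discard zero differences. Original n = 9; n_eff = number of nonzero differences = 9.
Nonzero differences (with sign): +4, +6, +7, +2, +1, +8, +2, -2, +6
Step 2: Count signs: positive = 8, negative = 1.
Step 3: Under H0: P(positive) = 0.5, so the number of positives S ~ Bin(9, 0.5).
Step 4: Two-sided exact p-value = sum of Bin(9,0.5) probabilities at or below the observed probability = 0.039062.
Step 5: alpha = 0.05. reject H0.

n_eff = 9, pos = 8, neg = 1, p = 0.039062, reject H0.


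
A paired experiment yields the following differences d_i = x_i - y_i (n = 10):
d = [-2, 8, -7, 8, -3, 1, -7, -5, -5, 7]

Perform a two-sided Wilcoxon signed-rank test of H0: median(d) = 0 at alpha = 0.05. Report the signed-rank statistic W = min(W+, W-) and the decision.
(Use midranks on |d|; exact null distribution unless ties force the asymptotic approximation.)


Step 1: Drop any zero differences (none here) and take |d_i|.
|d| = [2, 8, 7, 8, 3, 1, 7, 5, 5, 7]
Step 2: Midrank |d_i| (ties get averaged ranks).
ranks: |2|->2, |8|->9.5, |7|->7, |8|->9.5, |3|->3, |1|->1, |7|->7, |5|->4.5, |5|->4.5, |7|->7
Step 3: Attach original signs; sum ranks with positive sign and with negative sign.
W+ = 9.5 + 9.5 + 1 + 7 = 27
W- = 2 + 7 + 3 + 7 + 4.5 + 4.5 = 28
(Check: W+ + W- = 55 should equal n(n+1)/2 = 55.)
Step 4: Test statistic W = min(W+, W-) = 27.
Step 5: Ties in |d|, so use the tie-corrected normal approximation.
        E[W] = n(n+1)/4 = 10*11/4 = 27.5.
        Tie groups: |d|=5 (t=2), |d|=7 (t=3), |d|=8 (t=2); sum(t^3 - t) = 36.
        Var[W] = n(n+1)(2n+1)/24 - sum(t^3-t)/48 = 2310/24 - 36/48 = 95.5.
        z = (W - E[W]) / sqrt(Var[W]) = (27 - 27.5) / 9.7724 = -0.0512.
        Two-sided p = 2*Phi(z) = 0.959194.
Step 6: alpha = 0.05. fail to reject H0.

W+ = 27, W- = 28, W = min = 27, p = 0.959194, fail to reject H0.


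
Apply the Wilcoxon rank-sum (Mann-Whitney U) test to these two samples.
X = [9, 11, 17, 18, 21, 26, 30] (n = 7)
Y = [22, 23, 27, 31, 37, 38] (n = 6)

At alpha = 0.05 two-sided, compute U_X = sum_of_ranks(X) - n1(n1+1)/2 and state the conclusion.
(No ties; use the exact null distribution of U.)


Step 1: Combine and sort all 13 observations; assign midranks.
sorted (value, group): (9,X), (11,X), (17,X), (18,X), (21,X), (22,Y), (23,Y), (26,X), (27,Y), (30,X), (31,Y), (37,Y), (38,Y)
ranks: 9->1, 11->2, 17->3, 18->4, 21->5, 22->6, 23->7, 26->8, 27->9, 30->10, 31->11, 37->12, 38->13
Step 2: Rank sum for X: R1 = 1 + 2 + 3 + 4 + 5 + 8 + 10 = 33.
Step 3: U_X = R1 - n1(n1+1)/2 = 33 - 7*8/2 = 33 - 28 = 5.
       U_Y = n1*n2 - U_X = 42 - 5 = 37.
Step 4: No ties, so the exact null distribution of U (based on enumerating the C(13,7) = 1716 equally likely rank assignments) gives the two-sided p-value.
Step 5: p-value = 0.022145; compare to alpha = 0.05. reject H0.

U_X = 5, p = 0.022145, reject H0 at alpha = 0.05.


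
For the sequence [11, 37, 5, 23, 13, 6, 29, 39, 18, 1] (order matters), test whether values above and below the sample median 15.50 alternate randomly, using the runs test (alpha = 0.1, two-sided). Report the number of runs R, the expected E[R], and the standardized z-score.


Step 1: Compute median = 15.50; label A = above, B = below.
Labels in order: BABABBAAAB  (n_A = 5, n_B = 5)
Step 2: Count runs R = 7.
Step 3: Under H0 (random ordering), E[R] = 2*n_A*n_B/(n_A+n_B) + 1 = 2*5*5/10 + 1 = 6.0000.
        Var[R] = 2*n_A*n_B*(2*n_A*n_B - n_A - n_B) / ((n_A+n_B)^2 * (n_A+n_B-1)) = 2000/900 = 2.2222.
        SD[R] = 1.4907.
Step 4: Continuity-corrected z = (R - 0.5 - E[R]) / SD[R] = (7 - 0.5 - 6.0000) / 1.4907 = 0.3354.
Step 5: Two-sided p-value via normal approximation = 2*(1 - Phi(|z|)) = 0.737316.
Step 6: alpha = 0.1. fail to reject H0.

R = 7, z = 0.3354, p = 0.737316, fail to reject H0.


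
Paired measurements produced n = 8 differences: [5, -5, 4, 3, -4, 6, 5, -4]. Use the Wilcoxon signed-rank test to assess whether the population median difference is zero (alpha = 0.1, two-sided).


Step 1: Drop any zero differences (none here) and take |d_i|.
|d| = [5, 5, 4, 3, 4, 6, 5, 4]
Step 2: Midrank |d_i| (ties get averaged ranks).
ranks: |5|->6, |5|->6, |4|->3, |3|->1, |4|->3, |6|->8, |5|->6, |4|->3
Step 3: Attach original signs; sum ranks with positive sign and with negative sign.
W+ = 6 + 3 + 1 + 8 + 6 = 24
W- = 6 + 3 + 3 = 12
(Check: W+ + W- = 36 should equal n(n+1)/2 = 36.)
Step 4: Test statistic W = min(W+, W-) = 12.
Step 5: Ties in |d|, so use the tie-corrected normal approximation.
        E[W] = n(n+1)/4 = 8*9/4 = 18.
        Tie groups: |d|=4 (t=3), |d|=5 (t=3); sum(t^3 - t) = 48.
        Var[W] = n(n+1)(2n+1)/24 - sum(t^3-t)/48 = 1224/24 - 48/48 = 50.
        z = (W - E[W]) / sqrt(Var[W]) = (12 - 18) / 7.0711 = -0.8485.
        Two-sided p = 2*Phi(z) = 0.396144.
Step 6: alpha = 0.1. fail to reject H0.

W+ = 24, W- = 12, W = min = 12, p = 0.396144, fail to reject H0.


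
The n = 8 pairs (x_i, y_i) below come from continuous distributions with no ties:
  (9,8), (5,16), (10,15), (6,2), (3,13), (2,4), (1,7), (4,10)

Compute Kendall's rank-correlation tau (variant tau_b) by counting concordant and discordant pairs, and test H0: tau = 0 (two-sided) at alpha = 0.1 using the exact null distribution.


Step 1: Enumerate the 28 unordered pairs (i,j) with i<j and classify each by sign(x_j-x_i) * sign(y_j-y_i).
  (1,2):dx=-4,dy=+8->D; (1,3):dx=+1,dy=+7->C; (1,4):dx=-3,dy=-6->C; (1,5):dx=-6,dy=+5->D
  (1,6):dx=-7,dy=-4->C; (1,7):dx=-8,dy=-1->C; (1,8):dx=-5,dy=+2->D; (2,3):dx=+5,dy=-1->D
  (2,4):dx=+1,dy=-14->D; (2,5):dx=-2,dy=-3->C; (2,6):dx=-3,dy=-12->C; (2,7):dx=-4,dy=-9->C
  (2,8):dx=-1,dy=-6->C; (3,4):dx=-4,dy=-13->C; (3,5):dx=-7,dy=-2->C; (3,6):dx=-8,dy=-11->C
  (3,7):dx=-9,dy=-8->C; (3,8):dx=-6,dy=-5->C; (4,5):dx=-3,dy=+11->D; (4,6):dx=-4,dy=+2->D
  (4,7):dx=-5,dy=+5->D; (4,8):dx=-2,dy=+8->D; (5,6):dx=-1,dy=-9->C; (5,7):dx=-2,dy=-6->C
  (5,8):dx=+1,dy=-3->D; (6,7):dx=-1,dy=+3->D; (6,8):dx=+2,dy=+6->C; (7,8):dx=+3,dy=+3->C
Step 2: C = 17, D = 11, total pairs = 28.
Step 3: tau = (C - D)/(n(n-1)/2) = (17 - 11)/28 = 0.214286.
Step 4: Exact two-sided p-value (enumerate n! = 40320 permutations of y under H0): p = 0.548413.
Step 5: alpha = 0.1. fail to reject H0.

tau_b = 0.2143 (C=17, D=11), p = 0.548413, fail to reject H0.


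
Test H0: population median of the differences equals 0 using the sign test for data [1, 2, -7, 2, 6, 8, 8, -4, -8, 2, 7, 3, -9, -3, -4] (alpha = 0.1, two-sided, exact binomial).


Step 1: Discard zero differences. Original n = 15; n_eff = number of nonzero differences = 15.
Nonzero differences (with sign): +1, +2, -7, +2, +6, +8, +8, -4, -8, +2, +7, +3, -9, -3, -4
Step 2: Count signs: positive = 9, negative = 6.
Step 3: Under H0: P(positive) = 0.5, so the number of positives S ~ Bin(15, 0.5).
Step 4: Two-sided exact p-value = sum of Bin(15,0.5) probabilities at or below the observed probability = 0.607239.
Step 5: alpha = 0.1. fail to reject H0.

n_eff = 15, pos = 9, neg = 6, p = 0.607239, fail to reject H0.


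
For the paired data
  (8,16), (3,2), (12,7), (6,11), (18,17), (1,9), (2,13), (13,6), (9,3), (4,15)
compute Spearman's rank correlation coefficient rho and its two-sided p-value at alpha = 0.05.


Step 1: Rank x and y separately (midranks; no ties here).
rank(x): 8->6, 3->3, 12->8, 6->5, 18->10, 1->1, 2->2, 13->9, 9->7, 4->4
rank(y): 16->9, 2->1, 7->4, 11->6, 17->10, 9->5, 13->7, 6->3, 3->2, 15->8
Step 2: d_i = R_x(i) - R_y(i); compute d_i^2.
  (6-9)^2=9, (3-1)^2=4, (8-4)^2=16, (5-6)^2=1, (10-10)^2=0, (1-5)^2=16, (2-7)^2=25, (9-3)^2=36, (7-2)^2=25, (4-8)^2=16
sum(d^2) = 148.
Step 3: rho = 1 - 6*148 / (10*(10^2 - 1)) = 1 - 888/990 = 0.103030.
Step 4: Under H0, t = rho * sqrt((n-2)/(1-rho^2)) = 0.2930 ~ t(8).
Step 5: Two-sided p-value from the t-distribution with 8 df = 0.776998.
Step 6: alpha = 0.05. fail to reject H0.

rho = 0.1030, p = 0.776998, fail to reject H0 at alpha = 0.05.


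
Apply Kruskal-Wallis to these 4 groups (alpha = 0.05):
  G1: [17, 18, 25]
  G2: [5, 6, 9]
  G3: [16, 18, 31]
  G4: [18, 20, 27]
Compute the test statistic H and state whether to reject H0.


Step 1: Combine all N = 12 observations and assign midranks.
sorted (value, group, rank): (5,G2,1), (6,G2,2), (9,G2,3), (16,G3,4), (17,G1,5), (18,G1,7), (18,G3,7), (18,G4,7), (20,G4,9), (25,G1,10), (27,G4,11), (31,G3,12)
Step 2: Sum ranks within each group.
R_1 = 22 (n_1 = 3)
R_2 = 6 (n_2 = 3)
R_3 = 23 (n_3 = 3)
R_4 = 27 (n_4 = 3)
Step 3: H = 12/(N(N+1)) * sum(R_i^2/n_i) - 3(N+1)
     = 12/(12*13) * (22^2/3 + 6^2/3 + 23^2/3 + 27^2/3) - 3*13
     = 0.076923 * 592.667 - 39
     = 6.589744.
Step 4: Ties present; correction factor C = 1 - 24/(12^3 - 12) = 0.986014. Corrected H = 6.589744 / 0.986014 = 6.683215.
Step 5: Under H0, H ~ chi^2(3); p-value = 0.082710.
Step 6: alpha = 0.05. fail to reject H0.

H = 6.6832, df = 3, p = 0.082710, fail to reject H0.


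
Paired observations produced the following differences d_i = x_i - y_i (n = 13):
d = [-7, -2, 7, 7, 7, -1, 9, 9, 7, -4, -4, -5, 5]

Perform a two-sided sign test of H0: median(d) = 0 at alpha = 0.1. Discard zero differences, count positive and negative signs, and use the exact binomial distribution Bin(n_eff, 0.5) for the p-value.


Step 1: Discard zero differences. Original n = 13; n_eff = number of nonzero differences = 13.
Nonzero differences (with sign): -7, -2, +7, +7, +7, -1, +9, +9, +7, -4, -4, -5, +5
Step 2: Count signs: positive = 7, negative = 6.
Step 3: Under H0: P(positive) = 0.5, so the number of positives S ~ Bin(13, 0.5).
Step 4: Two-sided exact p-value = sum of Bin(13,0.5) probabilities at or below the observed probability = 1.000000.
Step 5: alpha = 0.1. fail to reject H0.

n_eff = 13, pos = 7, neg = 6, p = 1.000000, fail to reject H0.


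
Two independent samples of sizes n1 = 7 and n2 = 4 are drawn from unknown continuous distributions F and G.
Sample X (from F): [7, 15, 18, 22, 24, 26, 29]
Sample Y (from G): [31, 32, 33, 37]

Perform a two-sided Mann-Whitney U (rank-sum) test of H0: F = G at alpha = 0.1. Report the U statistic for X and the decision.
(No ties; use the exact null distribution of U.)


Step 1: Combine and sort all 11 observations; assign midranks.
sorted (value, group): (7,X), (15,X), (18,X), (22,X), (24,X), (26,X), (29,X), (31,Y), (32,Y), (33,Y), (37,Y)
ranks: 7->1, 15->2, 18->3, 22->4, 24->5, 26->6, 29->7, 31->8, 32->9, 33->10, 37->11
Step 2: Rank sum for X: R1 = 1 + 2 + 3 + 4 + 5 + 6 + 7 = 28.
Step 3: U_X = R1 - n1(n1+1)/2 = 28 - 7*8/2 = 28 - 28 = 0.
       U_Y = n1*n2 - U_X = 28 - 0 = 28.
Step 4: No ties, so the exact null distribution of U (based on enumerating the C(11,7) = 330 equally likely rank assignments) gives the two-sided p-value.
Step 5: p-value = 0.006061; compare to alpha = 0.1. reject H0.

U_X = 0, p = 0.006061, reject H0 at alpha = 0.1.


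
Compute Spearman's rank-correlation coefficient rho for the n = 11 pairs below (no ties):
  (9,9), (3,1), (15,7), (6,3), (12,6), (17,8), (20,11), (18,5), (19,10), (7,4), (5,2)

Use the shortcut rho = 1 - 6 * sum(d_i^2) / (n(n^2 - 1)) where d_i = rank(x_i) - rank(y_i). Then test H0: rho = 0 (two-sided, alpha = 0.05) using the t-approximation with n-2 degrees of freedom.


Step 1: Rank x and y separately (midranks; no ties here).
rank(x): 9->5, 3->1, 15->7, 6->3, 12->6, 17->8, 20->11, 18->9, 19->10, 7->4, 5->2
rank(y): 9->9, 1->1, 7->7, 3->3, 6->6, 8->8, 11->11, 5->5, 10->10, 4->4, 2->2
Step 2: d_i = R_x(i) - R_y(i); compute d_i^2.
  (5-9)^2=16, (1-1)^2=0, (7-7)^2=0, (3-3)^2=0, (6-6)^2=0, (8-8)^2=0, (11-11)^2=0, (9-5)^2=16, (10-10)^2=0, (4-4)^2=0, (2-2)^2=0
sum(d^2) = 32.
Step 3: rho = 1 - 6*32 / (11*(11^2 - 1)) = 1 - 192/1320 = 0.854545.
Step 4: Under H0, t = rho * sqrt((n-2)/(1-rho^2)) = 4.9360 ~ t(9).
Step 5: Two-sided p-value from the t-distribution with 9 df = 0.000807.
Step 6: alpha = 0.05. reject H0.

rho = 0.8545, p = 0.000807, reject H0 at alpha = 0.05.


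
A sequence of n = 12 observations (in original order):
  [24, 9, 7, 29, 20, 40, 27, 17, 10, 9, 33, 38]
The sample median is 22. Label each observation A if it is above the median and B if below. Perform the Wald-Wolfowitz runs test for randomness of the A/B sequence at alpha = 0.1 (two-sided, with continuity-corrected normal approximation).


Step 1: Compute median = 22; label A = above, B = below.
Labels in order: ABBABAABBBAA  (n_A = 6, n_B = 6)
Step 2: Count runs R = 7.
Step 3: Under H0 (random ordering), E[R] = 2*n_A*n_B/(n_A+n_B) + 1 = 2*6*6/12 + 1 = 7.0000.
        Var[R] = 2*n_A*n_B*(2*n_A*n_B - n_A - n_B) / ((n_A+n_B)^2 * (n_A+n_B-1)) = 4320/1584 = 2.7273.
        SD[R] = 1.6514.
Step 4: R = E[R], so z = 0 with no continuity correction.
Step 5: Two-sided p-value via normal approximation = 2*(1 - Phi(|z|)) = 1.000000.
Step 6: alpha = 0.1. fail to reject H0.

R = 7, z = 0.0000, p = 1.000000, fail to reject H0.


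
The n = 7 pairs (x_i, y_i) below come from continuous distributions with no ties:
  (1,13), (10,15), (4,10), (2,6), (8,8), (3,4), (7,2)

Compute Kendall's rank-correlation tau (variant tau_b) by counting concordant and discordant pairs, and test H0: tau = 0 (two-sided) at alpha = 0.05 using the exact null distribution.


Step 1: Enumerate the 21 unordered pairs (i,j) with i<j and classify each by sign(x_j-x_i) * sign(y_j-y_i).
  (1,2):dx=+9,dy=+2->C; (1,3):dx=+3,dy=-3->D; (1,4):dx=+1,dy=-7->D; (1,5):dx=+7,dy=-5->D
  (1,6):dx=+2,dy=-9->D; (1,7):dx=+6,dy=-11->D; (2,3):dx=-6,dy=-5->C; (2,4):dx=-8,dy=-9->C
  (2,5):dx=-2,dy=-7->C; (2,6):dx=-7,dy=-11->C; (2,7):dx=-3,dy=-13->C; (3,4):dx=-2,dy=-4->C
  (3,5):dx=+4,dy=-2->D; (3,6):dx=-1,dy=-6->C; (3,7):dx=+3,dy=-8->D; (4,5):dx=+6,dy=+2->C
  (4,6):dx=+1,dy=-2->D; (4,7):dx=+5,dy=-4->D; (5,6):dx=-5,dy=-4->C; (5,7):dx=-1,dy=-6->C
  (6,7):dx=+4,dy=-2->D
Step 2: C = 11, D = 10, total pairs = 21.
Step 3: tau = (C - D)/(n(n-1)/2) = (11 - 10)/21 = 0.047619.
Step 4: Exact two-sided p-value (enumerate n! = 5040 permutations of y under H0): p = 1.000000.
Step 5: alpha = 0.05. fail to reject H0.

tau_b = 0.0476 (C=11, D=10), p = 1.000000, fail to reject H0.


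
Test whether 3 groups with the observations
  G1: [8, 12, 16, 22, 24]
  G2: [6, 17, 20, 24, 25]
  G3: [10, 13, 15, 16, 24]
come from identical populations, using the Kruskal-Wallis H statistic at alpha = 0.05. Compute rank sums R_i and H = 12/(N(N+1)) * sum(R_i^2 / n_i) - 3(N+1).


Step 1: Combine all N = 15 observations and assign midranks.
sorted (value, group, rank): (6,G2,1), (8,G1,2), (10,G3,3), (12,G1,4), (13,G3,5), (15,G3,6), (16,G1,7.5), (16,G3,7.5), (17,G2,9), (20,G2,10), (22,G1,11), (24,G1,13), (24,G2,13), (24,G3,13), (25,G2,15)
Step 2: Sum ranks within each group.
R_1 = 37.5 (n_1 = 5)
R_2 = 48 (n_2 = 5)
R_3 = 34.5 (n_3 = 5)
Step 3: H = 12/(N(N+1)) * sum(R_i^2/n_i) - 3(N+1)
     = 12/(15*16) * (37.5^2/5 + 48^2/5 + 34.5^2/5) - 3*16
     = 0.050000 * 980.1 - 48
     = 1.005000.
Step 4: Ties present; correction factor C = 1 - 30/(15^3 - 15) = 0.991071. Corrected H = 1.005000 / 0.991071 = 1.014054.
Step 5: Under H0, H ~ chi^2(2); p-value = 0.602283.
Step 6: alpha = 0.05. fail to reject H0.

H = 1.0141, df = 2, p = 0.602283, fail to reject H0.


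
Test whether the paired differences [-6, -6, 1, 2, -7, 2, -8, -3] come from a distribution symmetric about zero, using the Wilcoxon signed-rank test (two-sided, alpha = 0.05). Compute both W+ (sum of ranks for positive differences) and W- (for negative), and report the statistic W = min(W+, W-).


Step 1: Drop any zero differences (none here) and take |d_i|.
|d| = [6, 6, 1, 2, 7, 2, 8, 3]
Step 2: Midrank |d_i| (ties get averaged ranks).
ranks: |6|->5.5, |6|->5.5, |1|->1, |2|->2.5, |7|->7, |2|->2.5, |8|->8, |3|->4
Step 3: Attach original signs; sum ranks with positive sign and with negative sign.
W+ = 1 + 2.5 + 2.5 = 6
W- = 5.5 + 5.5 + 7 + 8 + 4 = 30
(Check: W+ + W- = 36 should equal n(n+1)/2 = 36.)
Step 4: Test statistic W = min(W+, W-) = 6.
Step 5: Ties in |d|, so use the tie-corrected normal approximation.
        E[W] = n(n+1)/4 = 8*9/4 = 18.
        Tie groups: |d|=2 (t=2), |d|=6 (t=2); sum(t^3 - t) = 12.
        Var[W] = n(n+1)(2n+1)/24 - sum(t^3-t)/48 = 1224/24 - 12/48 = 50.75.
        z = (W - E[W]) / sqrt(Var[W]) = (6 - 18) / 7.1239 = -1.6845.
        Two-sided p = 2*Phi(z) = 0.092091.
Step 6: alpha = 0.05. fail to reject H0.

W+ = 6, W- = 30, W = min = 6, p = 0.092091, fail to reject H0.


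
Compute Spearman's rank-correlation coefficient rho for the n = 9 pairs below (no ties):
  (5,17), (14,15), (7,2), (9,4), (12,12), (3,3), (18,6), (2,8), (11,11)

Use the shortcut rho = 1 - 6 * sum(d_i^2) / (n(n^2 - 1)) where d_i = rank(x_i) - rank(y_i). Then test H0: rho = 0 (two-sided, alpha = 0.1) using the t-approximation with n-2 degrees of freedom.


Step 1: Rank x and y separately (midranks; no ties here).
rank(x): 5->3, 14->8, 7->4, 9->5, 12->7, 3->2, 18->9, 2->1, 11->6
rank(y): 17->9, 15->8, 2->1, 4->3, 12->7, 3->2, 6->4, 8->5, 11->6
Step 2: d_i = R_x(i) - R_y(i); compute d_i^2.
  (3-9)^2=36, (8-8)^2=0, (4-1)^2=9, (5-3)^2=4, (7-7)^2=0, (2-2)^2=0, (9-4)^2=25, (1-5)^2=16, (6-6)^2=0
sum(d^2) = 90.
Step 3: rho = 1 - 6*90 / (9*(9^2 - 1)) = 1 - 540/720 = 0.250000.
Step 4: Under H0, t = rho * sqrt((n-2)/(1-rho^2)) = 0.6831 ~ t(7).
Step 5: Two-sided p-value from the t-distribution with 7 df = 0.516490.
Step 6: alpha = 0.1. fail to reject H0.

rho = 0.2500, p = 0.516490, fail to reject H0 at alpha = 0.1.


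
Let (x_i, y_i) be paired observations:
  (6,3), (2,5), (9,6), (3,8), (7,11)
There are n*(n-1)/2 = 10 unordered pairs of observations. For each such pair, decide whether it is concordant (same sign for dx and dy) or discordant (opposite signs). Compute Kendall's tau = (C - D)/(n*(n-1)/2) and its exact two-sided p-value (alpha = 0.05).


Step 1: Enumerate the 10 unordered pairs (i,j) with i<j and classify each by sign(x_j-x_i) * sign(y_j-y_i).
  (1,2):dx=-4,dy=+2->D; (1,3):dx=+3,dy=+3->C; (1,4):dx=-3,dy=+5->D; (1,5):dx=+1,dy=+8->C
  (2,3):dx=+7,dy=+1->C; (2,4):dx=+1,dy=+3->C; (2,5):dx=+5,dy=+6->C; (3,4):dx=-6,dy=+2->D
  (3,5):dx=-2,dy=+5->D; (4,5):dx=+4,dy=+3->C
Step 2: C = 6, D = 4, total pairs = 10.
Step 3: tau = (C - D)/(n(n-1)/2) = (6 - 4)/10 = 0.200000.
Step 4: Exact two-sided p-value (enumerate n! = 120 permutations of y under H0): p = 0.816667.
Step 5: alpha = 0.05. fail to reject H0.

tau_b = 0.2000 (C=6, D=4), p = 0.816667, fail to reject H0.


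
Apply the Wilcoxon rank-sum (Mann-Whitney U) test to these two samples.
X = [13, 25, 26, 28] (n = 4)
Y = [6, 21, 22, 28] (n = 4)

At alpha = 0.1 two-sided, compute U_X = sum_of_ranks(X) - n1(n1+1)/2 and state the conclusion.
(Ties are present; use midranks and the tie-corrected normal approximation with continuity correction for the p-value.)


Step 1: Combine and sort all 8 observations; assign midranks.
sorted (value, group): (6,Y), (13,X), (21,Y), (22,Y), (25,X), (26,X), (28,X), (28,Y)
ranks: 6->1, 13->2, 21->3, 22->4, 25->5, 26->6, 28->7.5, 28->7.5
Step 2: Rank sum for X: R1 = 2 + 5 + 6 + 7.5 = 20.5.
Step 3: U_X = R1 - n1(n1+1)/2 = 20.5 - 4*5/2 = 20.5 - 10 = 10.5.
       U_Y = n1*n2 - U_X = 16 - 10.5 = 5.5.
Step 4: Ties are present, so use the tie-corrected normal approximation (with continuity correction) for the p-value.
Step 5: p-value = 0.561363; compare to alpha = 0.1. fail to reject H0.

U_X = 10.5, p = 0.561363, fail to reject H0 at alpha = 0.1.


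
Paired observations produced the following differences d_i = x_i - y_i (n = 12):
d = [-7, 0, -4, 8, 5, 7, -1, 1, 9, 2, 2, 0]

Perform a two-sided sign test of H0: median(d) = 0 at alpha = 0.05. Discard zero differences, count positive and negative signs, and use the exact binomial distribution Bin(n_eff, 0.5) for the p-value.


Step 1: Discard zero differences. Original n = 12; n_eff = number of nonzero differences = 10.
Nonzero differences (with sign): -7, -4, +8, +5, +7, -1, +1, +9, +2, +2
Step 2: Count signs: positive = 7, negative = 3.
Step 3: Under H0: P(positive) = 0.5, so the number of positives S ~ Bin(10, 0.5).
Step 4: Two-sided exact p-value = sum of Bin(10,0.5) probabilities at or below the observed probability = 0.343750.
Step 5: alpha = 0.05. fail to reject H0.

n_eff = 10, pos = 7, neg = 3, p = 0.343750, fail to reject H0.


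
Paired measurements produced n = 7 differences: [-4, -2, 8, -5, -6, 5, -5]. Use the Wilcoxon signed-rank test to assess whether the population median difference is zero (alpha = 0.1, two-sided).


Step 1: Drop any zero differences (none here) and take |d_i|.
|d| = [4, 2, 8, 5, 6, 5, 5]
Step 2: Midrank |d_i| (ties get averaged ranks).
ranks: |4|->2, |2|->1, |8|->7, |5|->4, |6|->6, |5|->4, |5|->4
Step 3: Attach original signs; sum ranks with positive sign and with negative sign.
W+ = 7 + 4 = 11
W- = 2 + 1 + 4 + 6 + 4 = 17
(Check: W+ + W- = 28 should equal n(n+1)/2 = 28.)
Step 4: Test statistic W = min(W+, W-) = 11.
Step 5: Ties in |d|, so use the tie-corrected normal approximation.
        E[W] = n(n+1)/4 = 7*8/4 = 14.
        Tie groups: |d|=5 (t=3); sum(t^3 - t) = 24.
        Var[W] = n(n+1)(2n+1)/24 - sum(t^3-t)/48 = 840/24 - 24/48 = 34.5.
        z = (W - E[W]) / sqrt(Var[W]) = (11 - 14) / 5.8737 = -0.5108.
        Two-sided p = 2*Phi(z) = 0.609523.
Step 6: alpha = 0.1. fail to reject H0.

W+ = 11, W- = 17, W = min = 11, p = 0.609523, fail to reject H0.


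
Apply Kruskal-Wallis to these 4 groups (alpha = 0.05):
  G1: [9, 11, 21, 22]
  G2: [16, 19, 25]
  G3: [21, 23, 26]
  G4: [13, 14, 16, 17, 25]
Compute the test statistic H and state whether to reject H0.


Step 1: Combine all N = 15 observations and assign midranks.
sorted (value, group, rank): (9,G1,1), (11,G1,2), (13,G4,3), (14,G4,4), (16,G2,5.5), (16,G4,5.5), (17,G4,7), (19,G2,8), (21,G1,9.5), (21,G3,9.5), (22,G1,11), (23,G3,12), (25,G2,13.5), (25,G4,13.5), (26,G3,15)
Step 2: Sum ranks within each group.
R_1 = 23.5 (n_1 = 4)
R_2 = 27 (n_2 = 3)
R_3 = 36.5 (n_3 = 3)
R_4 = 33 (n_4 = 5)
Step 3: H = 12/(N(N+1)) * sum(R_i^2/n_i) - 3(N+1)
     = 12/(15*16) * (23.5^2/4 + 27^2/3 + 36.5^2/3 + 33^2/5) - 3*16
     = 0.050000 * 1042.95 - 48
     = 4.147292.
Step 4: Ties present; correction factor C = 1 - 18/(15^3 - 15) = 0.994643. Corrected H = 4.147292 / 0.994643 = 4.169629.
Step 5: Under H0, H ~ chi^2(3); p-value = 0.243720.
Step 6: alpha = 0.05. fail to reject H0.

H = 4.1696, df = 3, p = 0.243720, fail to reject H0.


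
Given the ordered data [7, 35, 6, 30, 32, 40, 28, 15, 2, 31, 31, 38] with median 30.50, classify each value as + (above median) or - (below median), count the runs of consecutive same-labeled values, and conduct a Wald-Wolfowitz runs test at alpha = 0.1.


Step 1: Compute median = 30.50; label A = above, B = below.
Labels in order: BABBAABBBAAA  (n_A = 6, n_B = 6)
Step 2: Count runs R = 6.
Step 3: Under H0 (random ordering), E[R] = 2*n_A*n_B/(n_A+n_B) + 1 = 2*6*6/12 + 1 = 7.0000.
        Var[R] = 2*n_A*n_B*(2*n_A*n_B - n_A - n_B) / ((n_A+n_B)^2 * (n_A+n_B-1)) = 4320/1584 = 2.7273.
        SD[R] = 1.6514.
Step 4: Continuity-corrected z = (R + 0.5 - E[R]) / SD[R] = (6 + 0.5 - 7.0000) / 1.6514 = -0.3028.
Step 5: Two-sided p-value via normal approximation = 2*(1 - Phi(|z|)) = 0.762069.
Step 6: alpha = 0.1. fail to reject H0.

R = 6, z = -0.3028, p = 0.762069, fail to reject H0.


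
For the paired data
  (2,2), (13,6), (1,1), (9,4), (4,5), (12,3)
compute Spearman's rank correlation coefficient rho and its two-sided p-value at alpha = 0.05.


Step 1: Rank x and y separately (midranks; no ties here).
rank(x): 2->2, 13->6, 1->1, 9->4, 4->3, 12->5
rank(y): 2->2, 6->6, 1->1, 4->4, 5->5, 3->3
Step 2: d_i = R_x(i) - R_y(i); compute d_i^2.
  (2-2)^2=0, (6-6)^2=0, (1-1)^2=0, (4-4)^2=0, (3-5)^2=4, (5-3)^2=4
sum(d^2) = 8.
Step 3: rho = 1 - 6*8 / (6*(6^2 - 1)) = 1 - 48/210 = 0.771429.
Step 4: Under H0, t = rho * sqrt((n-2)/(1-rho^2)) = 2.4247 ~ t(4).
Step 5: Two-sided p-value from the t-distribution with 4 df = 0.072397.
Step 6: alpha = 0.05. fail to reject H0.

rho = 0.7714, p = 0.072397, fail to reject H0 at alpha = 0.05.


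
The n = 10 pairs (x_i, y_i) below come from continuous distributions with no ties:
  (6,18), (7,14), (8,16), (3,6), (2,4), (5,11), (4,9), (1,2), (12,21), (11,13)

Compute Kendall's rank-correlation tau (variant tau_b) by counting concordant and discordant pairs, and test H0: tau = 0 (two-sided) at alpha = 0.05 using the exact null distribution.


Step 1: Enumerate the 45 unordered pairs (i,j) with i<j and classify each by sign(x_j-x_i) * sign(y_j-y_i).
  (1,2):dx=+1,dy=-4->D; (1,3):dx=+2,dy=-2->D; (1,4):dx=-3,dy=-12->C; (1,5):dx=-4,dy=-14->C
  (1,6):dx=-1,dy=-7->C; (1,7):dx=-2,dy=-9->C; (1,8):dx=-5,dy=-16->C; (1,9):dx=+6,dy=+3->C
  (1,10):dx=+5,dy=-5->D; (2,3):dx=+1,dy=+2->C; (2,4):dx=-4,dy=-8->C; (2,5):dx=-5,dy=-10->C
  (2,6):dx=-2,dy=-3->C; (2,7):dx=-3,dy=-5->C; (2,8):dx=-6,dy=-12->C; (2,9):dx=+5,dy=+7->C
  (2,10):dx=+4,dy=-1->D; (3,4):dx=-5,dy=-10->C; (3,5):dx=-6,dy=-12->C; (3,6):dx=-3,dy=-5->C
  (3,7):dx=-4,dy=-7->C; (3,8):dx=-7,dy=-14->C; (3,9):dx=+4,dy=+5->C; (3,10):dx=+3,dy=-3->D
  (4,5):dx=-1,dy=-2->C; (4,6):dx=+2,dy=+5->C; (4,7):dx=+1,dy=+3->C; (4,8):dx=-2,dy=-4->C
  (4,9):dx=+9,dy=+15->C; (4,10):dx=+8,dy=+7->C; (5,6):dx=+3,dy=+7->C; (5,7):dx=+2,dy=+5->C
  (5,8):dx=-1,dy=-2->C; (5,9):dx=+10,dy=+17->C; (5,10):dx=+9,dy=+9->C; (6,7):dx=-1,dy=-2->C
  (6,8):dx=-4,dy=-9->C; (6,9):dx=+7,dy=+10->C; (6,10):dx=+6,dy=+2->C; (7,8):dx=-3,dy=-7->C
  (7,9):dx=+8,dy=+12->C; (7,10):dx=+7,dy=+4->C; (8,9):dx=+11,dy=+19->C; (8,10):dx=+10,dy=+11->C
  (9,10):dx=-1,dy=-8->C
Step 2: C = 40, D = 5, total pairs = 45.
Step 3: tau = (C - D)/(n(n-1)/2) = (40 - 5)/45 = 0.777778.
Step 4: Exact two-sided p-value (enumerate n! = 3628800 permutations of y under H0): p = 0.000946.
Step 5: alpha = 0.05. reject H0.

tau_b = 0.7778 (C=40, D=5), p = 0.000946, reject H0.


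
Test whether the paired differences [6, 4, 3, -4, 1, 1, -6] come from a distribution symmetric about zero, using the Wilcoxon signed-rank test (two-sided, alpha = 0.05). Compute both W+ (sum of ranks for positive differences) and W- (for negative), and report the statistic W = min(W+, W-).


Step 1: Drop any zero differences (none here) and take |d_i|.
|d| = [6, 4, 3, 4, 1, 1, 6]
Step 2: Midrank |d_i| (ties get averaged ranks).
ranks: |6|->6.5, |4|->4.5, |3|->3, |4|->4.5, |1|->1.5, |1|->1.5, |6|->6.5
Step 3: Attach original signs; sum ranks with positive sign and with negative sign.
W+ = 6.5 + 4.5 + 3 + 1.5 + 1.5 = 17
W- = 4.5 + 6.5 = 11
(Check: W+ + W- = 28 should equal n(n+1)/2 = 28.)
Step 4: Test statistic W = min(W+, W-) = 11.
Step 5: Ties in |d|, so use the tie-corrected normal approximation.
        E[W] = n(n+1)/4 = 7*8/4 = 14.
        Tie groups: |d|=1 (t=2), |d|=4 (t=2), |d|=6 (t=2); sum(t^3 - t) = 18.
        Var[W] = n(n+1)(2n+1)/24 - sum(t^3-t)/48 = 840/24 - 18/48 = 34.625.
        z = (W - E[W]) / sqrt(Var[W]) = (11 - 14) / 5.8843 = -0.5098.
        Two-sided p = 2*Phi(z) = 0.610170.
Step 6: alpha = 0.05. fail to reject H0.

W+ = 17, W- = 11, W = min = 11, p = 0.610170, fail to reject H0.
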